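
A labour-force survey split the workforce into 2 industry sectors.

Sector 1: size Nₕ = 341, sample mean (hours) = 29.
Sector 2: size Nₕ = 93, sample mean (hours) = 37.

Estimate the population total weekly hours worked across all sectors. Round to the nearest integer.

Estimate total by summing Nₕ·x̄ₕ over strata.
341·29 + 93·37 = 9889 + 3441 = 13330.

13330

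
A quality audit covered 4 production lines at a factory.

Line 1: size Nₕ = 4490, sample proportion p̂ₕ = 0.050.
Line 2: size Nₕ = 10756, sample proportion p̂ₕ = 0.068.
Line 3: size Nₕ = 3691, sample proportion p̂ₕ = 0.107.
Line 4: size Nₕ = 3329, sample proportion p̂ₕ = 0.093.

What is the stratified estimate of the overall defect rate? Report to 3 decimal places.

0.075

N = 4490 + 10756 + 3691 + 3329 = 22266.
Overall proportion = Σ (Nₕ/N)·p̂ₕ.
Σ Nₕp̂ₕ = 224.5 + 731.408 + 394.937 + 309.597 = 1660.442.
1660.442 / 22266 = 0.07457... → 0.075.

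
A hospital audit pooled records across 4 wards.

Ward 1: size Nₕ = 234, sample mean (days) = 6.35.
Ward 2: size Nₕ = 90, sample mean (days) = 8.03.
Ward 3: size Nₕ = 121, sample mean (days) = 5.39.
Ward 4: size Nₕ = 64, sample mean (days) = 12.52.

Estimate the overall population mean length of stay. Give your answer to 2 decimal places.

N = 509; weights Wₕ = Nₕ/N = (0.4597, 0.1768, 0.2377, 0.1257).
x̄_st = Σ Wₕ·x̄ₕ = 0.4597·6.35 + 0.1768·8.03 + 0.2377·5.39 + 0.1257·12.52 ≈ 7.1946...
→ 7.19.

7.19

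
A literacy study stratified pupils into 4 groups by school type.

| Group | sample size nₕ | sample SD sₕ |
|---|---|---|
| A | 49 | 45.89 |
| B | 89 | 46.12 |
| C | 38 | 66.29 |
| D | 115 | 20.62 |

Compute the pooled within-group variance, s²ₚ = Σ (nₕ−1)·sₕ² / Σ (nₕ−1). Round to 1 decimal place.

Degrees of freedom: 48 + 88 + 37 + 114 = 287.
Σ(nₕ−1)sₕ² = 48·2105.8921 + 88·2127.0544 + 37·4394.3641 + 114·425.1844 = 499326.1013.
s²ₚ = 499326.1013 / 287 = 1739.812... → 1739.8.

1739.8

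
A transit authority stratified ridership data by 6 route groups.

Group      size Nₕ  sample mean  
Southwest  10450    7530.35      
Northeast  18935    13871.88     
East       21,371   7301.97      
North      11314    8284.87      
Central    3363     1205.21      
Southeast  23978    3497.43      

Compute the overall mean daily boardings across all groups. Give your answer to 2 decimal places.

7594.77

N = 89411; weights Wₕ = Nₕ/N = (0.1169, 0.2118, 0.2390, 0.1265, 0.0376, 0.2682).
x̄_st = Σ Wₕ·x̄ₕ = 0.1169·7530.35 + 0.2118·13871.88 + 0.2390·7301.97 + 0.1265·8284.87 + 0.0376·1205.21 + 0.2682·3497.43 ≈ 7594.7716...
→ 7594.77.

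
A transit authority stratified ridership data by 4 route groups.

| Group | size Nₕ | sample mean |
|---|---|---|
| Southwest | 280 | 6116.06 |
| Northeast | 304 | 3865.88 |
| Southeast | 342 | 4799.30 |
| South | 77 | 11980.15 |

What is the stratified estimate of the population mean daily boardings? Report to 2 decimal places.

N = 1003; weights Wₕ = Nₕ/N = (0.2792, 0.3031, 0.3410, 0.0768).
x̄_st = Σ Wₕ·x̄ₕ = 0.2792·6116.06 + 0.3031·3865.88 + 0.3410·4799.30 + 0.0768·11980.15 ≈ 5435.2507...
→ 5435.25.

5435.25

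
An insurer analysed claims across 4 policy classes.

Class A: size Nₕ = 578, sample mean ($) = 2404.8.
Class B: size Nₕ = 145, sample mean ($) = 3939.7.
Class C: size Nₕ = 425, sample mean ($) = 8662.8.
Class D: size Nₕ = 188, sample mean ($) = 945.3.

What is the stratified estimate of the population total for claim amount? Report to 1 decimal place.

5820637.3

Estimate total by summing Nₕ·x̄ₕ over strata.
578·2404.8 + 145·3939.7 + 425·8662.8 + 188·945.3 = 1389974.4 + 571256.5 + 3681690 + 177716.4 = 5820637.3.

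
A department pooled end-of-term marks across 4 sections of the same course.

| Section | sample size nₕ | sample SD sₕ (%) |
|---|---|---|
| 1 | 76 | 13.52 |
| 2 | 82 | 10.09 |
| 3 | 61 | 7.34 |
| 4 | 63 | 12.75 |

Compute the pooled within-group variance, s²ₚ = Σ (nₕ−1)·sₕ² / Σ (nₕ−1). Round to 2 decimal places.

Degrees of freedom: 75 + 81 + 60 + 62 = 278.
Σ(nₕ−1)sₕ² = 75·182.7904 + 81·101.8081 + 60·53.8756 + 62·162.5625 = 35267.1471.
s²ₚ = 35267.1471 / 278 = 126.8602... → 126.86.

126.86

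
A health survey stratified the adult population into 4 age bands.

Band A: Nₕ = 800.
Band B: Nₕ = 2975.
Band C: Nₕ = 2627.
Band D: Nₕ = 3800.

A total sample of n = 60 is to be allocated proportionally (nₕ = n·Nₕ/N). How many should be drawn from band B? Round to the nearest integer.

Share of band B = 2975/10202 = 0.29161.
Allocate 60 × 0.29161 = 17.497... → 17.

17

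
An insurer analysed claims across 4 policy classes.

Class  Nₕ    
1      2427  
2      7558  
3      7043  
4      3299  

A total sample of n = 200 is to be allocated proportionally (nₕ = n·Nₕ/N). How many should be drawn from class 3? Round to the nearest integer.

N = 2427 + 7558 + 7043 + 3299 = 20327.
n_3 = 200·7043/20327 = 69.297... → 69.

69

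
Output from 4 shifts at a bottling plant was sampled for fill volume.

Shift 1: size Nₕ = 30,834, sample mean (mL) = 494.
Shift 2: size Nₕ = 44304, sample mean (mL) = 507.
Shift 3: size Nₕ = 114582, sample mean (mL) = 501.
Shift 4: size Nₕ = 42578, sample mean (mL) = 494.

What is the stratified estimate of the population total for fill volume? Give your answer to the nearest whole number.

116133238

Estimate total by summing Nₕ·x̄ₕ over strata.
30834·494 + 44304·507 + 114582·501 + 42578·494 = 15231996 + 22462128 + 57405582 + 21033532 = 116133238.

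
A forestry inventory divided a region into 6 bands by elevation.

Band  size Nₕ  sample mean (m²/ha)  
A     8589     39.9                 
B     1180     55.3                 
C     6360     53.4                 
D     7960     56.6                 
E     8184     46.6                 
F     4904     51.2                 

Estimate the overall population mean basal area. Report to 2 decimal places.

49.24

x̄_st = (Σ Nₕx̄ₕ) / (Σ Nₕ) = (8589·39.9 + 1180·55.3 + 6360·53.4 + 7960·56.6 + 8184·46.6 + 4904·51.2) / 37177
= 1830574.3 / 37177 = 49.2394... → 49.24.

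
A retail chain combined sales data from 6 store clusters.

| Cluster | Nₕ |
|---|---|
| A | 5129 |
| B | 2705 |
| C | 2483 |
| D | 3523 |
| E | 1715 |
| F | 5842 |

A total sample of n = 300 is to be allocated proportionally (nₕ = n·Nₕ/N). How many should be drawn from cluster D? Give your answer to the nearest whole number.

N = 5129 + 2705 + 2483 + 3523 + 1715 + 5842 = 21397.
n_D = 300·3523/21397 = 49.395... → 49.

49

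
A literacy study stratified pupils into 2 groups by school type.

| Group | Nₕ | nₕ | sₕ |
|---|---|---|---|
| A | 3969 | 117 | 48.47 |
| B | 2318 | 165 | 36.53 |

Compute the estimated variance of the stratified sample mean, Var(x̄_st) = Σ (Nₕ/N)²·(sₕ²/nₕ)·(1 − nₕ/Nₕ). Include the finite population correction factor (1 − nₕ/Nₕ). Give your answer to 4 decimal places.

N = 6287; Wₕ = Nₕ/N.
group A: (3969/6287)²·48.47²/117·(1 − 117/3969) = 7.7667734
group B: (2318/6287)²·36.53²/165·(1 − 165/2318) = 1.0211415
Sum = 8.7879149 → 8.7879.

8.7879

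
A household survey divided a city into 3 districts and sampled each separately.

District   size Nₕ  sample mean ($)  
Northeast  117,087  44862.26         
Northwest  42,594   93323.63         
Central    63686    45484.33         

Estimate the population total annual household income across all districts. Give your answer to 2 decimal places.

Estimate total by summing Nₕ·x̄ₕ over strata.
117087·44862.26 + 42594·93323.63 + 63686·45484.33 = 5252787436.62 + 3975026696.22 + 2896715040.38 = 12124529173.22.

12124529173.22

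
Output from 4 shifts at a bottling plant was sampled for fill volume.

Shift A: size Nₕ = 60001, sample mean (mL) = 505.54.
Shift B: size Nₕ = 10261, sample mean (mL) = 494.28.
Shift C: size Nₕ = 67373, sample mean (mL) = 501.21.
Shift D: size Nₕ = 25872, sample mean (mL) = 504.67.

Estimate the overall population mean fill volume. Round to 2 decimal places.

502.91

x̄_st = (Σ Nₕx̄ₕ) / (Σ Nₕ) = (60001·505.54 + 10261·494.28 + 67373·501.21 + 25872·504.67) / 163507
= 82229556.19 / 163507 = 502.9115... → 502.91.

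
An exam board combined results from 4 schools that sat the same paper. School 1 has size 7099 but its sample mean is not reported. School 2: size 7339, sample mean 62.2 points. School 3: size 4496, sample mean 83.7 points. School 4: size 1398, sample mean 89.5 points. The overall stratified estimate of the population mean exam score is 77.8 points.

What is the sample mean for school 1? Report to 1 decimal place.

87.9

N = 7099 + 7339 + 4496 + 1398 = 20332.
Overall total = μ·N = 77.8·20332 = 1581829.6.
Subtract the known strata: 7339·62.2 + 4496·83.7 + 1398·89.5 = 957922.
Remaining total for school 1: 1581829.6 − 957922 = 623907.6.
Divide by its size: 623907.6 / 7099 = 87.887... → 87.9.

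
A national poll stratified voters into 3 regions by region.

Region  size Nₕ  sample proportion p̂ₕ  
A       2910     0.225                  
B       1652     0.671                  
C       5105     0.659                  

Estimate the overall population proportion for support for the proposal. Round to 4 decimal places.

N = 2910 + 1652 + 5105 = 9667.
Overall proportion = Σ (Nₕ/N)·p̂ₕ.
Σ Nₕp̂ₕ = 654.75 + 1108.492 + 3364.195 = 5127.437.
5127.437 / 9667 = 0.530406... → 0.5304.

0.5304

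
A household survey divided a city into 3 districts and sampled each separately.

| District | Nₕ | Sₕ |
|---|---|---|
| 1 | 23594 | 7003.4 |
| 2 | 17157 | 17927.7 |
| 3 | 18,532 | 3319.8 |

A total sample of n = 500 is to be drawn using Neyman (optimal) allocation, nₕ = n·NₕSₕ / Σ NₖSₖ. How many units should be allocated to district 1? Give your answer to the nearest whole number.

1: NₕSₕ = 23594·7003.4 = 165238219.6
2: NₕSₕ = 17157·17927.7 = 307585548.9
3: NₕSₕ = 18532·3319.8 = 61522533.6
Σ NₕSₕ = 534346302.1.
n_1 = 500·165238219.6/534346302.1 = 154.617... → 155.

155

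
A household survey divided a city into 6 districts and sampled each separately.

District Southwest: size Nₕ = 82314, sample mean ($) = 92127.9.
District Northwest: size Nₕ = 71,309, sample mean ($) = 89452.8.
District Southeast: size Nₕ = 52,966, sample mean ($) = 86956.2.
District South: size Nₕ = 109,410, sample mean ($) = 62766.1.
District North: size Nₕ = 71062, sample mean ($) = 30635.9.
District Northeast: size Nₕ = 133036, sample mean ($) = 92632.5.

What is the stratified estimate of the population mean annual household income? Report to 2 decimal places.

N = 82314 + 71309 + 52966 + 109410 + 71062 + 133036 = 520097.
Weight each subgroup mean by Nₕ/N and sum.
Σ Nₕx̄ₕ = 82314·92127.9 + 71309·89452.8 + 52966·86956.2 + 109410·62766.1 + 71062·30635.9 + 133036·92632.5 = 7583415960.6 + 6378789715.2 + 4605722089.2 + 6867239001 + 2177048325.8 + 12323457270 = 39935672361.8.
Divide by N: 39935672361.8 / 520097 = 76785.0466... → 76785.05.

76785.05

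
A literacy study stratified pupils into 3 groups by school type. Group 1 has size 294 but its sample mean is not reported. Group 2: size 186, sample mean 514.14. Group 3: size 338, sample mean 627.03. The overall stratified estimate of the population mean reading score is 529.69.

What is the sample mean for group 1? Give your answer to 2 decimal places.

427.62

Σ Nₕx̄ₕ = N·μ, so 294·x̄_1 = 818·529.69 − (186·514.14 + 338·627.03).
= 433286.42 − 307566.18 = 125720.24.
x̄_1 = 125720.24 / 294 = 427.6199... → 427.62.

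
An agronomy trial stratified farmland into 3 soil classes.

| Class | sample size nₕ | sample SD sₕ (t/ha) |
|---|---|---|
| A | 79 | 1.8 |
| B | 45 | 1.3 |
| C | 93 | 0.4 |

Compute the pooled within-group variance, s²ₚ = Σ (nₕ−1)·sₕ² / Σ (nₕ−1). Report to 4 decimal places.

Degrees of freedom: 78 + 44 + 92 = 214.
Σ(nₕ−1)sₕ² = 78·3.24 + 44·1.69 + 92·0.16 = 341.8.
s²ₚ = 341.8 / 214 = 1.597196... → 1.5972.

1.5972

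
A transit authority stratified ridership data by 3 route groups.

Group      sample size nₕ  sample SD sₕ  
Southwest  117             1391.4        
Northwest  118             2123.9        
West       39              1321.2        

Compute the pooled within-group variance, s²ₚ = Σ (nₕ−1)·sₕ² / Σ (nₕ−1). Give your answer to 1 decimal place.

3020989.8

Degrees of freedom: 116 + 117 + 38 = 271.
Σ(nₕ−1)sₕ² = 116·1935993.96 + 117·4510951.21 + 38·1745569.44 = 818688229.65.
s²ₚ = 818688229.65 / 271 = 3020989.777... → 3020989.8.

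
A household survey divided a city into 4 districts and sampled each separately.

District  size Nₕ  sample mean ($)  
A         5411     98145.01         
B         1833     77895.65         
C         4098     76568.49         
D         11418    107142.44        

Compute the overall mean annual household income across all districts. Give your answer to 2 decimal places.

N = 22760; weights Wₕ = Nₕ/N = (0.2377, 0.0805, 0.1801, 0.5017).
x̄_st = Σ Wₕ·x̄ₕ = 0.2377·98145.01 + 0.0805·77895.65 + 0.1801·76568.49 + 0.5017·107142.44 ≈ 97143.0328...
→ 97143.03.

97143.03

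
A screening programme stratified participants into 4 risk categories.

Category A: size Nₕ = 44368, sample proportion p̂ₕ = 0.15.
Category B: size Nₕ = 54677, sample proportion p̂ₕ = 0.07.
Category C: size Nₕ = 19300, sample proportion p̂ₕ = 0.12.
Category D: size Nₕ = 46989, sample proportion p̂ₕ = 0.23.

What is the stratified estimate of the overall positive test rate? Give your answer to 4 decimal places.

N = 44368 + 54677 + 19300 + 46989 = 165334.
Overall proportion = Σ (Nₕ/N)·p̂ₕ.
Σ Nₕp̂ₕ = 6655.2 + 3827.39 + 2316 + 10807.47 = 23606.06.
23606.06 / 165334 = 0.142778... → 0.1428.

0.1428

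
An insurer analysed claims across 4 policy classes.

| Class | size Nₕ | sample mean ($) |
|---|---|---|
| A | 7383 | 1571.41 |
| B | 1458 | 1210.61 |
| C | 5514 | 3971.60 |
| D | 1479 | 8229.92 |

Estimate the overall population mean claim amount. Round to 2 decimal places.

2995.97

N = 7383 + 1458 + 5514 + 1479 = 15834.
Overall mean = Σ (Nₕ/N)·x̄ₕ — weight by population share, not a simple average.
Σ Nₕx̄ₕ = 7383·1571.41 + 1458·1210.61 + 5514·3971.60 + 1479·8229.92 = 11601720.03 + 1765069.38 + 21899402.4 + 12172051.68 = 47438243.49.
Divide by N: 47438243.49 / 15834 = 2995.9734... → 2995.97.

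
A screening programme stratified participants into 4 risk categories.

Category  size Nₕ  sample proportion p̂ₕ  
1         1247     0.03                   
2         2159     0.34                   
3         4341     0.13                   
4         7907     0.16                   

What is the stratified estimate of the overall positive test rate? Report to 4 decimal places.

0.1662

Wₕ = Nₕ/N with N = 15654: 0.0797, 0.1379, 0.2773, 0.5051.
p̂_st = 0.0797·0.03 + 0.1379·0.34 + 0.2773·0.13 + 0.5051·0.16 ≈ 0.166151... → 0.1662.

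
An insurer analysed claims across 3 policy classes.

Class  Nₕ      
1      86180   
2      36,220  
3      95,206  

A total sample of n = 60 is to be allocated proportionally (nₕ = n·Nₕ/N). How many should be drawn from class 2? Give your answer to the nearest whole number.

10

Share of class 2 = 36220/217606 = 0.16645.
Allocate 60 × 0.16645 = 9.987... → 10.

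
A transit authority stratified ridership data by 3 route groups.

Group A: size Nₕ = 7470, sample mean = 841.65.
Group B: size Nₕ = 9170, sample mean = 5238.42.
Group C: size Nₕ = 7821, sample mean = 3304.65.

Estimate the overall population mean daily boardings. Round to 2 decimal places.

3277.43

x̄_st = (Σ Nₕx̄ₕ) / (Σ Nₕ) = (7470·841.65 + 9170·5238.42 + 7821·3304.65) / 24461
= 80169104.55 / 24461 = 3277.4255... → 3277.43.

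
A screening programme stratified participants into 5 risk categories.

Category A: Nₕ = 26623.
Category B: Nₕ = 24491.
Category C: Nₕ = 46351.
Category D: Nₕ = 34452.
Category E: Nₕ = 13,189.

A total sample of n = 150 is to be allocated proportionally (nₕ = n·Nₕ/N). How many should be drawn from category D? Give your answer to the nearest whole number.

N = 26623 + 24491 + 46351 + 34452 + 13189 = 145106.
n_D = 150·34452/145106 = 35.614... → 36.

36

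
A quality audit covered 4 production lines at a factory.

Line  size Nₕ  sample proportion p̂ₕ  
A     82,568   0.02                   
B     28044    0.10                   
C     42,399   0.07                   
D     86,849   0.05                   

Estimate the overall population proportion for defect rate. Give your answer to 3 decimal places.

N = 82568 + 28044 + 42399 + 86849 = 239860.
Overall proportion = Σ (Nₕ/N)·p̂ₕ.
Σ Nₕp̂ₕ = 1651.36 + 2804.4 + 2967.93 + 4342.45 = 11766.14.
11766.14 / 239860 = 0.04905... → 0.049.

0.049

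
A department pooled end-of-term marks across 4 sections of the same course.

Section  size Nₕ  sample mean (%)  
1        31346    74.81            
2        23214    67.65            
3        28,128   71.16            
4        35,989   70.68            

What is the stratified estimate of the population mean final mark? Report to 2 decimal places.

71.29

x̄_st = (Σ Nₕx̄ₕ) / (Σ Nₕ) = (31346·74.81 + 23214·67.65 + 28128·71.16 + 35989·70.68) / 118677
= 8460712.36 / 118677 = 71.2919... → 71.29.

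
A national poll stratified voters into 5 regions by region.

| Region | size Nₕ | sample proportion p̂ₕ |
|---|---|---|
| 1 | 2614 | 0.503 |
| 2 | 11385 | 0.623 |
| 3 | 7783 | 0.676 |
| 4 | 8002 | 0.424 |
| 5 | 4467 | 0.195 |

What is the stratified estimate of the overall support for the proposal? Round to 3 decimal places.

Wₕ = Nₕ/N with N = 34251: 0.0763, 0.3324, 0.2272, 0.2336, 0.1304.
p̂_st = 0.0763·0.503 + 0.3324·0.623 + 0.2272·0.676 + 0.2336·0.424 + 0.1304·0.195 ≈ 0.52357... → 0.524.

0.524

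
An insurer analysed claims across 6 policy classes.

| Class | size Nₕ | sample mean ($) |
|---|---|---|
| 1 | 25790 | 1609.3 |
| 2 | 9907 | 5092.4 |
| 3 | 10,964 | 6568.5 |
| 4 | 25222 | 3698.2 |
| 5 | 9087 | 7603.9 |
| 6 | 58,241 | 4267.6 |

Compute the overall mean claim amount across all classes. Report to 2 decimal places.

N = 25790 + 9907 + 10964 + 25222 + 9087 + 58241 = 139211.
Overall mean = Σ (Nₕ/N)·x̄ₕ — weight by population share, not a simple average.
Σ Nₕx̄ₕ = 25790·1609.3 + 9907·5092.4 + 10964·6568.5 + 25222·3698.2 + 9087·7603.9 + 58241·4267.6 = 41503847 + 50450406.8 + 72017034 + 93276000.4 + 69096639.3 + 248549291.6 = 574893219.1.
Divide by N: 574893219.1 / 139211 = 4129.6537... → 4129.65.

4129.65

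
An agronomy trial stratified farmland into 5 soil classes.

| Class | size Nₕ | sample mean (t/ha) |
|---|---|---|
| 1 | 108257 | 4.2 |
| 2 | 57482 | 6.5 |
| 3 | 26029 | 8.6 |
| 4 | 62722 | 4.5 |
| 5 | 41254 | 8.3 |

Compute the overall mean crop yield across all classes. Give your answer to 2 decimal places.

x̄_st = (Σ Nₕx̄ₕ) / (Σ Nₕ) = (108257·4.2 + 57482·6.5 + 26029·8.6 + 62722·4.5 + 41254·8.3) / 295744
= 1676819 / 295744 = 5.6698... → 5.67.

5.67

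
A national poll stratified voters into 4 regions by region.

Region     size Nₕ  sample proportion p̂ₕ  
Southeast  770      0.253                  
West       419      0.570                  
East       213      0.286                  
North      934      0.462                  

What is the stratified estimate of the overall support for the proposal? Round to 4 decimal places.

Wₕ = Nₕ/N with N = 2336: 0.3296, 0.1794, 0.0912, 0.3998.
p̂_st = 0.3296·0.253 + 0.1794·0.570 + 0.0912·0.286 + 0.3998·0.462 ≈ 0.396432... → 0.3964.

0.3964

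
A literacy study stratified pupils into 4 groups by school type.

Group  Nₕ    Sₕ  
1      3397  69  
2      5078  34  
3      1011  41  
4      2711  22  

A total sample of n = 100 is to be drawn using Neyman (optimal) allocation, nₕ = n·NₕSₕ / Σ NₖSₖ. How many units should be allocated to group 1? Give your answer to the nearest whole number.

46

Σ NₕSₕ = 3397·69 + 5078·34 + 1011·41 + 2711·22 = 508138.
Share for 1: 234393/508138 = 0.46128.
n_1 = 100 × 0.46128 = 46.128... → 46.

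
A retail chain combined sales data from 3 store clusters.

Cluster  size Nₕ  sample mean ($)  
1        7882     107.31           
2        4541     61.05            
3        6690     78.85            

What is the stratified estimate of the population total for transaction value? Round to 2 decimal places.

1: 7882·107.31 = 845817.42
2: 4541·61.05 = 277228.05
3: 6690·78.85 = 527506.5
τ̂ = Σ Nₕx̄ₕ = 1650551.97.

1650551.97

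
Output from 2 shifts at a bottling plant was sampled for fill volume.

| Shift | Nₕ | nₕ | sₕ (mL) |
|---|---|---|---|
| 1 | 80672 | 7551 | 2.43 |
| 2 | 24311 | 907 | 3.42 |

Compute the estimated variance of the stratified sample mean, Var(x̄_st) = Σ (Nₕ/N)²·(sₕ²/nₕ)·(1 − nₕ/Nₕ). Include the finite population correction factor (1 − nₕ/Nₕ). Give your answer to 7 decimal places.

0.0010843

N = 104983. Term for each stratum: Wₕ²sₕ²/nₕ·(1−nₕ/Nₕ).
Var(x̄_st) = 0.0004185382 + 0.0006657327 = 0.0010842708 → 0.0010843.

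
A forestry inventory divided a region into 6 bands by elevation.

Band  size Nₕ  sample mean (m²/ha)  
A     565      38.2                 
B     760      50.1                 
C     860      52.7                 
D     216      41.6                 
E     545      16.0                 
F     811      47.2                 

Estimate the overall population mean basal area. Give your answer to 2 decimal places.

42.84

N = 565 + 760 + 860 + 216 + 545 + 811 = 3757.
Weight each subgroup mean by Nₕ/N and sum.
Σ Nₕx̄ₕ = 565·38.2 + 760·50.1 + 860·52.7 + 216·41.6 + 545·16.0 + 811·47.2 = 21583 + 38076 + 45322 + 8985.6 + 8720 + 38279.2 = 160965.8.
Divide by N: 160965.8 / 3757 = 42.8442... → 42.84.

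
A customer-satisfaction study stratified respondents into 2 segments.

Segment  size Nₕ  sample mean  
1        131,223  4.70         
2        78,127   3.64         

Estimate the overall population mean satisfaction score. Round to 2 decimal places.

N = 209350; weights Wₕ = Nₕ/N = (0.6268, 0.3732).
x̄_st = Σ Wₕ·x̄ₕ = 0.6268·4.70 + 0.3732·3.64 ≈ 4.3044...
→ 4.30.

4.30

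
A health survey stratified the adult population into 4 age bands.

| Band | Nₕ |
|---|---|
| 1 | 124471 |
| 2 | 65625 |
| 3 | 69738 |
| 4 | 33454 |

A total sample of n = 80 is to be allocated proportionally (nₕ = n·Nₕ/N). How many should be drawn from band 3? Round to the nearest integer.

N = 124471 + 65625 + 69738 + 33454 = 293288.
n_3 = 80·69738/293288 = 19.022... → 19.

19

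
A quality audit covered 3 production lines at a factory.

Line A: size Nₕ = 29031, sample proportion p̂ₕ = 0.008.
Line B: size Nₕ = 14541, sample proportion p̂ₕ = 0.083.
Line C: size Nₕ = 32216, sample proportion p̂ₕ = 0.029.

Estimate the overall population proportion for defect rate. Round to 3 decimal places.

N = 29031 + 14541 + 32216 = 75788.
Overall proportion = Σ (Nₕ/N)·p̂ₕ.
Σ Nₕp̂ₕ = 232.248 + 1206.903 + 934.264 = 2373.415.
2373.415 / 75788 = 0.03132... → 0.031.

0.031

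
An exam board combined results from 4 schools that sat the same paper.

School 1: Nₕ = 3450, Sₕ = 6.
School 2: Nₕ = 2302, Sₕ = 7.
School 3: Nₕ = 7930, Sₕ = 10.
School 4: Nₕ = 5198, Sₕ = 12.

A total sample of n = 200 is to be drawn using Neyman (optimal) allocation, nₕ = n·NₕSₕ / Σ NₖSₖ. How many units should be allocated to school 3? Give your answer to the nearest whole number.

1: NₕSₕ = 3450·6 = 20700
2: NₕSₕ = 2302·7 = 16114
3: NₕSₕ = 7930·10 = 79300
4: NₕSₕ = 5198·12 = 62376
Σ NₕSₕ = 178490.
n_3 = 200·79300/178490 = 88.857... → 89.

89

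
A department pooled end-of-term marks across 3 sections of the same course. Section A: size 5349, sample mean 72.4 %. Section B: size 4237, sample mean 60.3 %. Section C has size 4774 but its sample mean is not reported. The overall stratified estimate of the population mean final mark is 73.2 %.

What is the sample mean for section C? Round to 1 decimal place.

N = 5349 + 4237 + 4774 = 14360.
Overall total = μ·N = 73.2·14360 = 1051152.
Subtract the known strata: 5349·72.4 + 4237·60.3 = 642758.7.
Remaining total for section C: 1051152 − 642758.7 = 408393.3.
Divide by its size: 408393.3 / 4774 = 85.545... → 85.5.

85.5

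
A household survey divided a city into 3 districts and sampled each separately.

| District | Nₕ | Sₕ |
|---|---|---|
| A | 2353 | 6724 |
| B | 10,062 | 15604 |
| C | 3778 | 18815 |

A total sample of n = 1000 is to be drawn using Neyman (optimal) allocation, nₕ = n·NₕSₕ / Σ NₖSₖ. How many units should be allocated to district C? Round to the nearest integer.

Σ NₕSₕ = 2353·6724 + 10062·15604 + 3778·18815 = 243912090.
Share for C: 71083070/243912090 = 0.29143.
n_C = 1000 × 0.29143 = 291.429... → 291.

291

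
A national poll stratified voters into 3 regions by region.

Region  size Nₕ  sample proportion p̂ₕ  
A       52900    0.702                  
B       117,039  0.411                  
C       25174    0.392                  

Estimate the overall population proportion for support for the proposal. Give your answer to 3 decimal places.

N = 52900 + 117039 + 25174 = 195113.
Overall proportion = Σ (Nₕ/N)·p̂ₕ.
Σ Nₕp̂ₕ = 37135.8 + 48103.029 + 9868.208 = 95107.037.
95107.037 / 195113 = 0.48745... → 0.487.

0.487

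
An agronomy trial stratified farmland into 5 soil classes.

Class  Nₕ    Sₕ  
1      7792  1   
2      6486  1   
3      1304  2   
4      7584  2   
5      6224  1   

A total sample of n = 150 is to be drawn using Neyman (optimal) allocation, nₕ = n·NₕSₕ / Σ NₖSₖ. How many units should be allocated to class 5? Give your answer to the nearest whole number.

Σ NₕSₕ = 7792·1 + 6486·1 + 1304·2 + 7584·2 + 6224·1 = 38278.
Share for 5: 6224/38278 = 0.16260.
n_5 = 150 × 0.16260 = 24.390... → 24.

24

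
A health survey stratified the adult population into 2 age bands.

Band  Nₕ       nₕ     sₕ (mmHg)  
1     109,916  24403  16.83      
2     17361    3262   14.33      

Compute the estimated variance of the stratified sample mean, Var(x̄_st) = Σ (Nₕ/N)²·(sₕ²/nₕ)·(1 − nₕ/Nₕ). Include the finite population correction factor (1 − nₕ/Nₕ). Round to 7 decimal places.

N = 127277. Term for each stratum: Wₕ²sₕ²/nₕ·(1−nₕ/Nₕ).
Var(x̄_st) = 0.0067346993 + 0.0009511995 = 0.0076858988 → 0.0076859.

0.0076859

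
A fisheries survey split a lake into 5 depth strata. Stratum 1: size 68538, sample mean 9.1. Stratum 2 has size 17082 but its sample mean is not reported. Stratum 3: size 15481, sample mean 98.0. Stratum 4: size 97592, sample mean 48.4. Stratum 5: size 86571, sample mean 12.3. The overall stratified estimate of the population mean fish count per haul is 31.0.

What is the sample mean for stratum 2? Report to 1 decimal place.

53.5

Σ Nₕx̄ₕ = N·μ, so 17082·x̄_2 = 285264·31.0 − (68538·9.1 + 15481·98.0 + 97592·48.4 + 86571·12.3).
= 8843184 − 7929109.9 = 914074.1.
x̄_2 = 914074.1 / 17082 = 53.511... → 53.5.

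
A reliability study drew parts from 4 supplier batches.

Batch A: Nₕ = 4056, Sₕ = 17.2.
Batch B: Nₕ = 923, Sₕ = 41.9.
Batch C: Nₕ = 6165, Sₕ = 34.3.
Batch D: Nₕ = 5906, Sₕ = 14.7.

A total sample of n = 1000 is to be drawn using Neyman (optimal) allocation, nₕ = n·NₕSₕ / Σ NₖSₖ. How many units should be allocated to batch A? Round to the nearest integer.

172

Σ NₕSₕ = 4056·17.2 + 923·41.9 + 6165·34.3 + 5906·14.7 = 406714.6.
Share for A: 69763.2/406714.6 = 0.17153.
n_A = 1000 × 0.17153 = 171.529... → 172.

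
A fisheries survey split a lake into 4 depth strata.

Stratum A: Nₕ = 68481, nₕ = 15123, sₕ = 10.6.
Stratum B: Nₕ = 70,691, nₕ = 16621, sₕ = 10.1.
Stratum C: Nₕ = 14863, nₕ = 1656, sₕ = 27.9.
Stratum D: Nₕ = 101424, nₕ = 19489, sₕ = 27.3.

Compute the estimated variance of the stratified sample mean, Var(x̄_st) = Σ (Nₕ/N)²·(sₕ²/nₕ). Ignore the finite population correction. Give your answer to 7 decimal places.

0.0086231

N = 255459. Term for each stratum: Wₕ²sₕ²/nₕ.
Var(x̄_st) = 0.0005339143 + 0.0004699714 + 0.0015911774 + 0.0060280215 = 0.0086230846 → 0.0086231.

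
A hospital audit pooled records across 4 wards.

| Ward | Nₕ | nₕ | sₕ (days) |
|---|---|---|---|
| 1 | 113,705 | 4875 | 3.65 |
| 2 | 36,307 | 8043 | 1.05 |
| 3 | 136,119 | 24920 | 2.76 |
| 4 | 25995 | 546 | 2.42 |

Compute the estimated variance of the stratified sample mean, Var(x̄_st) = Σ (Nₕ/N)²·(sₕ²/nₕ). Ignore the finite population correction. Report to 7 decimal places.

N = 312126. Term for each stratum: Wₕ²sₕ²/nₕ.
Var(x̄_st) = 0.0003626689 + 0.0000018547 + 0.0000581363 + 0.0000743974 = 0.0004970574 → 0.0004971.

0.0004971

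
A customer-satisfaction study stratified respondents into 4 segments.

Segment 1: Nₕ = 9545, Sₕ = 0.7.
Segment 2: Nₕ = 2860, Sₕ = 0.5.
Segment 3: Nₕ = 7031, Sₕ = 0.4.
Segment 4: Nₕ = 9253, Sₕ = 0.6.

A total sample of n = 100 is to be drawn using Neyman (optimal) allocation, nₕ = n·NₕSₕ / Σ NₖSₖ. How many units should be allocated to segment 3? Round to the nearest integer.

17

1: NₕSₕ = 9545·0.7 = 6681.5
2: NₕSₕ = 2860·0.5 = 1430
3: NₕSₕ = 7031·0.4 = 2812.4
4: NₕSₕ = 9253·0.6 = 5551.8
Σ NₕSₕ = 16475.7.
n_3 = 100·2812.4/16475.7 = 17.070... → 17.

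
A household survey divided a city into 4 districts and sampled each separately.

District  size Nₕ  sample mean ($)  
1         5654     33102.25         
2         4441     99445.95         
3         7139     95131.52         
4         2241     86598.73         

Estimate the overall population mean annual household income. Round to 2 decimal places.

N = 5654 + 4441 + 7139 + 2241 = 19475.
Weight each subgroup mean by Nₕ/N and sum.
Σ Nₕx̄ₕ = 5654·33102.25 + 4441·99445.95 + 7139·95131.52 + 2241·86598.73 = 187160121.5 + 441639463.95 + 679143921.28 + 194067753.93 = 1502011260.66.
Divide by N: 1502011260.66 / 19475 = 77125.0968... → 77125.10.

77125.10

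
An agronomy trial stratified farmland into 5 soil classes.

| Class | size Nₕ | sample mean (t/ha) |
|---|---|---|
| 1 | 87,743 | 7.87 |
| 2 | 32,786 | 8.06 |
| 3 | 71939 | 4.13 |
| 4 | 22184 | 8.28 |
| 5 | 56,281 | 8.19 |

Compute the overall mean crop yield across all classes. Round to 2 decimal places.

7.00

N = 87743 + 32786 + 71939 + 22184 + 56281 = 270933.
Overall mean = Σ (Nₕ/N)·x̄ₕ — weight by population share, not a simple average.
Σ Nₕx̄ₕ = 87743·7.87 + 32786·8.06 + 71939·4.13 + 22184·8.28 + 56281·8.19 = 690537.41 + 264255.16 + 297108.07 + 183683.52 + 460941.39 = 1896525.55.
Divide by N: 1896525.55 / 270933 = 7.0000... → 7.00.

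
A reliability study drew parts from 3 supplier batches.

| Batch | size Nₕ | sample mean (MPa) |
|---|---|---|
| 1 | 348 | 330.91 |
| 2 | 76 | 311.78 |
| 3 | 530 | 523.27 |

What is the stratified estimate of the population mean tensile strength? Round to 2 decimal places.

436.25

N = 954; weights Wₕ = Nₕ/N = (0.3648, 0.0797, 0.5556).
x̄_st = Σ Wₕ·x̄ₕ = 0.3648·330.91 + 0.0797·311.78 + 0.5556·523.27 ≈ 436.2527...
→ 436.25.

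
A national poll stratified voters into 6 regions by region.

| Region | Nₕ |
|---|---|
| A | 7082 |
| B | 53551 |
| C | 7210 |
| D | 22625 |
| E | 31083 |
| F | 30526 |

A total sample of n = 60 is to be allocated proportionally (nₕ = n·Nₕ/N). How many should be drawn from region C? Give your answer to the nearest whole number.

3

Share of region C = 7210/152077 = 0.04741.
Allocate 60 × 0.04741 = 2.845... → 3.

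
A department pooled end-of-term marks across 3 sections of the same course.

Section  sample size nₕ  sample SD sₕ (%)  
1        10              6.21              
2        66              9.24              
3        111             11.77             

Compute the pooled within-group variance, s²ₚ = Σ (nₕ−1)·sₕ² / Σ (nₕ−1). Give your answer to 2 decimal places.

114.87

1: (10−1)·6.21² = 9·38.5641 = 347.0769
2: (66−1)·9.24² = 65·85.3776 = 5549.544
3: (111−1)·11.77² = 110·138.5329 = 15238.619
Numerator = 21135.2399; denominator = Σ(nₕ−1) = 184.
s²ₚ = 21135.2399/184 = 114.8654... → 114.87.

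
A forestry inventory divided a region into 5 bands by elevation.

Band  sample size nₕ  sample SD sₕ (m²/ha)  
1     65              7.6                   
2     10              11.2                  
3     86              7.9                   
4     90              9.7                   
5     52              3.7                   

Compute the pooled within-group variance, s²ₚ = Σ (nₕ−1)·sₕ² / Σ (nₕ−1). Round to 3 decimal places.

Degrees of freedom: 64 + 9 + 85 + 89 + 51 = 298.
Σ(nₕ−1)sₕ² = 64·57.76 + 9·125.44 + 85·62.41 + 89·94.09 + 51·13.69 = 19202.65.
s²ₚ = 19202.65 / 298 = 64.43842... → 64.438.

64.438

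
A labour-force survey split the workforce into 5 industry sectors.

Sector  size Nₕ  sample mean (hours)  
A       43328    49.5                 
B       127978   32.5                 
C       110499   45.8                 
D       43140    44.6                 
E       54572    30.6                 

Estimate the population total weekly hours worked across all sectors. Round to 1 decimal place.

A: 43328·49.5 = 2144736
B: 127978·32.5 = 4159285
C: 110499·45.8 = 5060854.2
D: 43140·44.6 = 1924044
E: 54572·30.6 = 1669903.2
τ̂ = Σ Nₕx̄ₕ = 14958822.4.

14958822.4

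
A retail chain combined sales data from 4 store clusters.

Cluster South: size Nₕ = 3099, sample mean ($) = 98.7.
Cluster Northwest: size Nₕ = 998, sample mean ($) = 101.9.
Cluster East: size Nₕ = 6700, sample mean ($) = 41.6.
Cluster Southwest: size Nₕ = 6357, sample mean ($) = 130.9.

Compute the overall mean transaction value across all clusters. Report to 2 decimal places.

88.52

N = 17154; weights Wₕ = Nₕ/N = (0.1807, 0.0582, 0.3906, 0.3706).
x̄_st = Σ Wₕ·x̄ₕ = 0.1807·98.7 + 0.0582·101.9 + 0.3906·41.6 + 0.3706·130.9 ≈ 88.5169...
→ 88.52.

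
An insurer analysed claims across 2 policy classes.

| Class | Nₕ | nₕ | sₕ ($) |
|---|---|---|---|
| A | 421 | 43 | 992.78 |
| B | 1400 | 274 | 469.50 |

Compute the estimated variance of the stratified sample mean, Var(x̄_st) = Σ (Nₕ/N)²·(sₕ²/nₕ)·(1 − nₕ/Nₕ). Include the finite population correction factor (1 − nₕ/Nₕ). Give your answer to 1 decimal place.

N = 1821. Term for each stratum: Wₕ²sₕ²/nₕ·(1−nₕ/Nₕ).
Var(x̄_st) = 1099.9972 + 382.4434 = 1482.4406 → 1482.4.

1482.4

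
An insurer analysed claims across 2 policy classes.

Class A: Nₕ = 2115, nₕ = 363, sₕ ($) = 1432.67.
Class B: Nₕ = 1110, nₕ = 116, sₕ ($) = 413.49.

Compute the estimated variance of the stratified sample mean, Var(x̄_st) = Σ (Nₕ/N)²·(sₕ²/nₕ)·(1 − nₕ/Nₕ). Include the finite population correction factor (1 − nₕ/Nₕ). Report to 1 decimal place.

2170.9

N = 3225; Wₕ = Nₕ/N.
class A: (2115/3225)²·1432.67²/363·(1 − 363/2115) = 2014.5161
class B: (1110/3225)²·413.49²/116·(1 − 116/1110) = 156.3587
Sum = 2170.8748 → 2170.9.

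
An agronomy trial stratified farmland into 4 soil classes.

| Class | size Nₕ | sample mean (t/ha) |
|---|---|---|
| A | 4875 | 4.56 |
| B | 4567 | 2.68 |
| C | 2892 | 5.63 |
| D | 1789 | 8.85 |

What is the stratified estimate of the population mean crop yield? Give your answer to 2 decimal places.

4.71

N = 14123; weights Wₕ = Nₕ/N = (0.3452, 0.3234, 0.2048, 0.1267).
x̄_st = Σ Wₕ·x̄ₕ = 0.3452·4.56 + 0.3234·2.68 + 0.2048·5.63 + 0.1267·8.85 ≈ 4.7146...
→ 4.71.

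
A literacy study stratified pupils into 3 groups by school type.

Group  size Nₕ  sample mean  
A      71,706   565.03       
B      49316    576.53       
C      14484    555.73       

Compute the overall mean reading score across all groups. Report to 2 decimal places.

568.22

N = 135506; weights Wₕ = Nₕ/N = (0.5292, 0.3639, 0.1069).
x̄_st = Σ Wₕ·x̄ₕ = 0.5292·565.03 + 0.3639·576.53 + 0.1069·555.73 ≈ 568.2212...
→ 568.22.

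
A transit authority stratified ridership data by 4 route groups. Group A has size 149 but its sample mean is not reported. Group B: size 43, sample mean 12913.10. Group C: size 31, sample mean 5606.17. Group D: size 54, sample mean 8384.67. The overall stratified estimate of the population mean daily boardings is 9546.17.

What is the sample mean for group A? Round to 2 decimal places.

Σ Nₕx̄ₕ = N·μ, so 149·x̄_A = 277·9546.17 − (43·12913.10 + 31·5606.17 + 54·8384.67).
= 2644289.09 − 1181826.75 = 1462462.34.
x̄_A = 1462462.34 / 149 = 9815.1835... → 9815.18.

9815.18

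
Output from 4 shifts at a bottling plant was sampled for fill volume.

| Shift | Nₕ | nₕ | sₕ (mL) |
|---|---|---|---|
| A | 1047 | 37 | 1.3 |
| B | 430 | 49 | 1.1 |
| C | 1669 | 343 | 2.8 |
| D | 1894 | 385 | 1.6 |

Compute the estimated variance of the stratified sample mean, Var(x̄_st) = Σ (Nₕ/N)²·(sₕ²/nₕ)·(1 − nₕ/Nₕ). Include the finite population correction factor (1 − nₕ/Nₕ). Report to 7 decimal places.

0.0048003

N = 5040. Term for each stratum: Wₕ²sₕ²/nₕ·(1−nₕ/Nₕ).
Var(x̄_st) = 0.0019014809 + 0.0001592655 + 0.0019914102 + 0.0007481478 = 0.0048003043 → 0.0048003.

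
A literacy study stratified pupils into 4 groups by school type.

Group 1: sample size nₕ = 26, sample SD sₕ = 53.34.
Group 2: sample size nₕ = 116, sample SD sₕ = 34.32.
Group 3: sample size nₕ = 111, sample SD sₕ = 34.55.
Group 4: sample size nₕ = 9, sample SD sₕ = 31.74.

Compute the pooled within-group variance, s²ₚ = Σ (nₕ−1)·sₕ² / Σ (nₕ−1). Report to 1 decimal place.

1340.9

1: (26−1)·53.34² = 25·2845.1556 = 71128.89
2: (116−1)·34.32² = 115·1177.8624 = 135454.176
3: (111−1)·34.55² = 110·1193.7025 = 131307.275
4: (9−1)·31.74² = 8·1007.4276 = 8059.4208
Numerator = 345949.7618; denominator = Σ(nₕ−1) = 258.
s²ₚ = 345949.7618/258 = 1340.891... → 1340.9.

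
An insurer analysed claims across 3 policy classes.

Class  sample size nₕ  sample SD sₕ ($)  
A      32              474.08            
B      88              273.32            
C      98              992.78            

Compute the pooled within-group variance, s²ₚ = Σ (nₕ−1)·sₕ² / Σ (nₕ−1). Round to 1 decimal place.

507306.6

Degrees of freedom: 31 + 87 + 97 = 215.
Σ(nₕ−1)sₕ² = 31·224751.8464 + 87·74703.8224 + 97·985612.1284 = 109070916.242.
s²ₚ = 109070916.242 / 215 = 507306.587... → 507306.6.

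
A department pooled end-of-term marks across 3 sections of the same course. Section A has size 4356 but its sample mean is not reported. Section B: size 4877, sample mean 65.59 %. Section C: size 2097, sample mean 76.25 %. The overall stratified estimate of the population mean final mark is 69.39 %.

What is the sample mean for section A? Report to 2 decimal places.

70.34

N = 4356 + 4877 + 2097 = 11330.
Overall total = μ·N = 69.39·11330 = 786188.7.
Subtract the known strata: 4877·65.59 + 2097·76.25 = 479778.68.
Remaining total for section A: 786188.7 − 479778.68 = 306410.02.
Divide by its size: 306410.02 / 4356 = 70.3421... → 70.34.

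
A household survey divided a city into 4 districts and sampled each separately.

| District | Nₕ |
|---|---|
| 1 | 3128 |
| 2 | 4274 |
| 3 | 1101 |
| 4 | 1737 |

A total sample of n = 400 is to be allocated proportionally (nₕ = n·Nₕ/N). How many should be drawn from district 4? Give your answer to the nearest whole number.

68

Share of district 4 = 1737/10240 = 0.16963.
Allocate 400 × 0.16963 = 67.852... → 68.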